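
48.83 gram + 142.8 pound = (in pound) 142.9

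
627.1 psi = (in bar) 43.24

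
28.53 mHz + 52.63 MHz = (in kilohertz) 5.263e+04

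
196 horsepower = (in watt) 1.462e+05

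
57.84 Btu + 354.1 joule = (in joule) 6.138e+04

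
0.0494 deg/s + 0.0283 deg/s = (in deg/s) 0.0777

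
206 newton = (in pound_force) 46.31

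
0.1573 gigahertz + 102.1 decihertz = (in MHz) 157.3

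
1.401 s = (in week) 2.316e-06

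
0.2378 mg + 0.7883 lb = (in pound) 0.7883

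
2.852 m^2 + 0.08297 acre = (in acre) 0.08367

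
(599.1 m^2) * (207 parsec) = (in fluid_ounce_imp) 1.347e+26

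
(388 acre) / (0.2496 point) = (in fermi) 1.783e+25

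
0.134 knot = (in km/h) 0.2482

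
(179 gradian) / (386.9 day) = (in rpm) 8.032e-07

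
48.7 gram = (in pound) 0.1074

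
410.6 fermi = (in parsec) 1.331e-29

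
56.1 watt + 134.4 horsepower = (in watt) 1.003e+05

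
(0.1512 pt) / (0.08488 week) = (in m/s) 1.039e-09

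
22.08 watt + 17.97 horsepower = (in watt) 1.342e+04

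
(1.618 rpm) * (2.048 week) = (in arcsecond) 4.329e+10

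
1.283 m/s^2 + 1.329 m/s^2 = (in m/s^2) 2.612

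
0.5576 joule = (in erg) 5.576e+06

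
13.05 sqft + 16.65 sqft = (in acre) 0.0006818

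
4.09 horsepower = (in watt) 3050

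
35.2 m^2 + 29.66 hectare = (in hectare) 29.66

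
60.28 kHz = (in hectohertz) 602.8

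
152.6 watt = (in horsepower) 0.2046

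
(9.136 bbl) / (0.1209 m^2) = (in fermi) 1.201e+16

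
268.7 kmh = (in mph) 167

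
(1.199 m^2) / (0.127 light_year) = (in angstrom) 9.979e-06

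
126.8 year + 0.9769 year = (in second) 4.03e+09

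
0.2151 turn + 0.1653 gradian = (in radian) 1.354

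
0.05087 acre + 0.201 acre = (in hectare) 0.1019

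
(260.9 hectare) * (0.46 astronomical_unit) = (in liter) 1.795e+20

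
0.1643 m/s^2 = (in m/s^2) 0.1643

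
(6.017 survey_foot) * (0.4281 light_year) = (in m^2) 7.428e+15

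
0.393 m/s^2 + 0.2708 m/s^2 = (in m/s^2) 0.6638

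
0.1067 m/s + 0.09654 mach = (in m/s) 32.98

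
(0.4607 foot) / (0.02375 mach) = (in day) 2.01e-07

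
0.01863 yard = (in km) 1.704e-05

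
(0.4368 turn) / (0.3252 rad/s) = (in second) 8.439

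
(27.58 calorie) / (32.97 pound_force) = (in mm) 786.8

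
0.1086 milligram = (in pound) 2.394e-07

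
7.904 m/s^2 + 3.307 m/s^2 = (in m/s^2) 11.21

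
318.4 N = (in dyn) 3.184e+07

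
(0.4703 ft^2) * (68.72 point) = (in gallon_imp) 0.233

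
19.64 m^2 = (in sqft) 211.4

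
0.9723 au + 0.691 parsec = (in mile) 1.325e+13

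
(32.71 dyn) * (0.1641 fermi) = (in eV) 0.335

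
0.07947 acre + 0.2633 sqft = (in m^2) 321.6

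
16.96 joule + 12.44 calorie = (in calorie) 16.49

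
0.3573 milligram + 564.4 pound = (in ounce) 9030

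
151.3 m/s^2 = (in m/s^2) 151.3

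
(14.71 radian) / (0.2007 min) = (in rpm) 11.67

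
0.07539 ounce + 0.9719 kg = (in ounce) 34.36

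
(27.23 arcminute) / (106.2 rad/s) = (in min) 1.243e-06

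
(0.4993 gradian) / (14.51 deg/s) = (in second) 0.03097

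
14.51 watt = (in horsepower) 0.01946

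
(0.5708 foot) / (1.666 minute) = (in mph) 0.003893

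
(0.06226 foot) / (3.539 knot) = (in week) 1.723e-08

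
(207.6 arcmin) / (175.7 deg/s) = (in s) 0.01969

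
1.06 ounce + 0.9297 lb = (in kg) 0.4518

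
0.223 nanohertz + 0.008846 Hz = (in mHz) 8.846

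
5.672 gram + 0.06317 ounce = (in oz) 0.2632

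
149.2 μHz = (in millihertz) 0.1492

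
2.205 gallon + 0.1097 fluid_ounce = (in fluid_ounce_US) 282.3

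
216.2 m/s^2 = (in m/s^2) 216.2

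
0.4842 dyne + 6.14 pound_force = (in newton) 27.31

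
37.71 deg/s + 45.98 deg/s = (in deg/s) 83.69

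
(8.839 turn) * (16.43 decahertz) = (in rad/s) 9125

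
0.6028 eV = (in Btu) 9.154e-23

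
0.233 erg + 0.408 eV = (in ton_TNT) 5.569e-18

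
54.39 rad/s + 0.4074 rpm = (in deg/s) 3119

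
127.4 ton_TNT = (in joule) 5.33e+11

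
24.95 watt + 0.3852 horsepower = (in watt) 312.2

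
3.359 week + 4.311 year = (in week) 228.1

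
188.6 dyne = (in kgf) 0.0001923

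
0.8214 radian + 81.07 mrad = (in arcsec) 1.861e+05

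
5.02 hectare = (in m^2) 5.02e+04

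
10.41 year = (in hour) 9.119e+04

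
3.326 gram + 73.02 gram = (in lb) 0.1683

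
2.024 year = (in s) 6.383e+07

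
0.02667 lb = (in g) 12.1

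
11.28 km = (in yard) 1.234e+04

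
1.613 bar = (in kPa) 161.3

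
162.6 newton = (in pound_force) 36.55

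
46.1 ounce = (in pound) 2.881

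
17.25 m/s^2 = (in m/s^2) 17.25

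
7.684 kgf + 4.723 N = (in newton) 80.08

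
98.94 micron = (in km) 9.894e-08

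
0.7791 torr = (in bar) 0.001039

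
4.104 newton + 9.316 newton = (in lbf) 3.017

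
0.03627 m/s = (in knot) 0.0705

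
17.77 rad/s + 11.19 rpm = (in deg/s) 1085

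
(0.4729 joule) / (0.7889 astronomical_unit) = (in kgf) 4.086e-13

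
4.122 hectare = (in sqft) 4.437e+05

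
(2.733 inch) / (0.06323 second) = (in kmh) 3.952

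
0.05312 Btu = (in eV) 3.498e+20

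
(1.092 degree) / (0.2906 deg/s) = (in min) 0.06263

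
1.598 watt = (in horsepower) 0.002143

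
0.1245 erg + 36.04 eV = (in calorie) 2.976e-09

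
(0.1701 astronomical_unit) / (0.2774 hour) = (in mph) 5.7e+07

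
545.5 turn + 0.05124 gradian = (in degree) 1.964e+05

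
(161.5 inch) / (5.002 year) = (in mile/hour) 5.817e-08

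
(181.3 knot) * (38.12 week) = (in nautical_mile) 1.161e+06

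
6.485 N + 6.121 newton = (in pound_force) 2.834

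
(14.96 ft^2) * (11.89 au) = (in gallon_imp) 5.438e+14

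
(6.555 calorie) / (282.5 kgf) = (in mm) 9.9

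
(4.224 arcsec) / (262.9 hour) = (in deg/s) 1.24e-09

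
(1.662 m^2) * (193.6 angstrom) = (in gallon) 8.5e-06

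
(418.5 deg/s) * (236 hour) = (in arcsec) 1.28e+12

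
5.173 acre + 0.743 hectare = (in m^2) 2.836e+04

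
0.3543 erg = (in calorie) 8.468e-09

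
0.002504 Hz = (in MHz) 2.504e-09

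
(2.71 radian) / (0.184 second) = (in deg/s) 843.9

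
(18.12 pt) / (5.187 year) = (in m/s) 3.908e-11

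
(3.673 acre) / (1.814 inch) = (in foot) 1.058e+06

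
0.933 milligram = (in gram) 0.000933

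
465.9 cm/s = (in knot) 9.056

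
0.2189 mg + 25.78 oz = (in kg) 0.7309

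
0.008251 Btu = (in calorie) 2.081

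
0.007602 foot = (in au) 1.549e-14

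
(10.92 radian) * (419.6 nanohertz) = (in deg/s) 0.0002625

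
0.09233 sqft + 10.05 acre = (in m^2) 4.067e+04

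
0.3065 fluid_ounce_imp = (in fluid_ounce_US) 0.2945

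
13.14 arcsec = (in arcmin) 0.219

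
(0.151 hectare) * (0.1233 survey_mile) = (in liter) 2.996e+08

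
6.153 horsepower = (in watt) 4588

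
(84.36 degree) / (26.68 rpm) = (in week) 8.713e-07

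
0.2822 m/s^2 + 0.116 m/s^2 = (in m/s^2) 0.3982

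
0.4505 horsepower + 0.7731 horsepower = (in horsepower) 1.224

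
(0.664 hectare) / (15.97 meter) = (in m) 415.8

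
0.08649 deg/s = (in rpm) 0.01442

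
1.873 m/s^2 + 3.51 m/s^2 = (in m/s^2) 5.383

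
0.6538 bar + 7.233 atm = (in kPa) 798.3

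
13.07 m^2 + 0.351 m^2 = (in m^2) 13.42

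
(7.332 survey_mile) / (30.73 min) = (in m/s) 6.4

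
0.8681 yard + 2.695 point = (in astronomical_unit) 5.313e-12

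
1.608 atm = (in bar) 1.629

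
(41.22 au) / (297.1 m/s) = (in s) 2.076e+10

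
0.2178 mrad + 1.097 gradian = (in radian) 0.01745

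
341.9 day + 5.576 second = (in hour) 8206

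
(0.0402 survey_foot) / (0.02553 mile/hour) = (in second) 1.074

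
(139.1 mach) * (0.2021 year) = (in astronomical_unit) 2.018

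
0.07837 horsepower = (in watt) 58.44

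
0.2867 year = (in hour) 2511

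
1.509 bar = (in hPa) 1509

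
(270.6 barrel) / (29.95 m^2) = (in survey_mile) 0.0008926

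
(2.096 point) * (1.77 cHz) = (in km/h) 4.712e-05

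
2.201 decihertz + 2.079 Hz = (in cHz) 229.9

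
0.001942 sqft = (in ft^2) 0.001942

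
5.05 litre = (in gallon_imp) 1.111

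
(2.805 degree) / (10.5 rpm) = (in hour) 1.237e-05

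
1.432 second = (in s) 1.432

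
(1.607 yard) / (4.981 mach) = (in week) 1.433e-09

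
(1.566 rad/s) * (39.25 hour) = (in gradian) 1.409e+07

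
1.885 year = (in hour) 1.651e+04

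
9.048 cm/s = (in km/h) 0.3257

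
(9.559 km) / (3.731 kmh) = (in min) 153.7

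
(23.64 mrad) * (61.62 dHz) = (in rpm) 1.391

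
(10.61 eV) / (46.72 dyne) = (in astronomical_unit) 2.432e-26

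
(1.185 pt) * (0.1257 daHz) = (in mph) 0.001175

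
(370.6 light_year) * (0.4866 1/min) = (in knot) 5.527e+16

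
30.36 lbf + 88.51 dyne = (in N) 135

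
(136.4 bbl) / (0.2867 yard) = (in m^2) 82.72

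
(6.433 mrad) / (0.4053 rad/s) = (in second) 0.01587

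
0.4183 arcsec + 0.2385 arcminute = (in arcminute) 0.2455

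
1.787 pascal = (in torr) 0.0134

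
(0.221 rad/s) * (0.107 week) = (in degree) 8.194e+05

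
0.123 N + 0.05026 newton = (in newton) 0.1733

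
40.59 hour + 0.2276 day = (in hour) 46.05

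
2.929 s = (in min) 0.04882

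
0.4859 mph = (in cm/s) 21.72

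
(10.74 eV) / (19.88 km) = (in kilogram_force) 8.826e-24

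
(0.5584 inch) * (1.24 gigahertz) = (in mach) 5.165e+04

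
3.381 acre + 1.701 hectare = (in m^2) 3.069e+04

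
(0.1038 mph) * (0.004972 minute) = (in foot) 0.04542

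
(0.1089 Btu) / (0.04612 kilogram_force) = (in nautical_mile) 0.1372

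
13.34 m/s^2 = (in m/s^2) 13.34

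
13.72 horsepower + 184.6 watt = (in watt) 1.042e+04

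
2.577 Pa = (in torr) 0.01933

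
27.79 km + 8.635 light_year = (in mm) 8.169e+19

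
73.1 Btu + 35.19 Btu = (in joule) 1.143e+05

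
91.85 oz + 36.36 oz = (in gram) 3635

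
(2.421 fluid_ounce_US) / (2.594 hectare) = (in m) 2.76e-09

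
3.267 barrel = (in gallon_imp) 114.3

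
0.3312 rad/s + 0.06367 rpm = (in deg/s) 19.36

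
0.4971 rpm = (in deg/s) 2.983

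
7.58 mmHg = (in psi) 0.1466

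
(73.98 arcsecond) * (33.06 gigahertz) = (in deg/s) 6.794e+08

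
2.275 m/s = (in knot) 4.422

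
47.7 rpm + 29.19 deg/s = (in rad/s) 5.505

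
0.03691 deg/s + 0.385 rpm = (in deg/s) 2.347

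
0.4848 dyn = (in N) 4.848e-06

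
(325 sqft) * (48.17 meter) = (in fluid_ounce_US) 4.918e+07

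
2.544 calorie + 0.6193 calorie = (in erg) 1.324e+08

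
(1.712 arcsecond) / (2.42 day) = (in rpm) 3.791e-10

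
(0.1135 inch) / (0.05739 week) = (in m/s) 8.306e-08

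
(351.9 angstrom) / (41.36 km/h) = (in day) 3.545e-14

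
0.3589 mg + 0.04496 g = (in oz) 0.001599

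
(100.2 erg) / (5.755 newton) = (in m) 1.741e-06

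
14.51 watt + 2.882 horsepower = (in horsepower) 2.901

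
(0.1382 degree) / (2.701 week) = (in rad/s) 1.477e-09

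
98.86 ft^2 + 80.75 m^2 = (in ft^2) 968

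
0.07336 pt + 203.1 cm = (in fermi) 2.031e+15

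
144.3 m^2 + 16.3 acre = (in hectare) 6.611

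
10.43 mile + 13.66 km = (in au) 2.035e-07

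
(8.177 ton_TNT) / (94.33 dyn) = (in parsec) 0.001175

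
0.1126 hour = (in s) 405.4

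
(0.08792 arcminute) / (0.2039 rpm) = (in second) 0.001198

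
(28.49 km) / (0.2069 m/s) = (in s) 1.377e+05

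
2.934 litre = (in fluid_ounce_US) 99.21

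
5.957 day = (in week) 0.851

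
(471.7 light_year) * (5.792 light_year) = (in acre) 6.043e+31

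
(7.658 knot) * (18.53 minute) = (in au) 2.928e-08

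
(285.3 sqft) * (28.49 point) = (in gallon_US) 70.37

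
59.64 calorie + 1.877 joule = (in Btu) 0.2383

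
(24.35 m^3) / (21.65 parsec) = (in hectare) 3.645e-21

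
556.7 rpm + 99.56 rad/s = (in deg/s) 9045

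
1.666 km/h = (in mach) 0.001359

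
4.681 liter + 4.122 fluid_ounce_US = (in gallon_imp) 1.056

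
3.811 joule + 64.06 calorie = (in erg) 2.718e+09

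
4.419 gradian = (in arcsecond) 1.432e+04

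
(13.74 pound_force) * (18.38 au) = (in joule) 1.681e+14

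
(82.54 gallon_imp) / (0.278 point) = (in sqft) 4.118e+04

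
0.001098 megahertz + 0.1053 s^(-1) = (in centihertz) 1.098e+05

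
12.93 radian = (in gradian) 823.1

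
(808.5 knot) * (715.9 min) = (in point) 5.064e+10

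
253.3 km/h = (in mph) 157.4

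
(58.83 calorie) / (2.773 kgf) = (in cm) 905.1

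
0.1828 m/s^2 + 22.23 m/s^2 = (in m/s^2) 22.41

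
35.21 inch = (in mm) 894.3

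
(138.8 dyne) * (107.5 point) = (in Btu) 4.989e-08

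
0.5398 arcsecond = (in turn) 4.165e-07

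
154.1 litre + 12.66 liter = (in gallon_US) 44.05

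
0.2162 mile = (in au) 2.326e-09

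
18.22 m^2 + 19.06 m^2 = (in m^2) 37.28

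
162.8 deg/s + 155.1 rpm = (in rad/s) 19.08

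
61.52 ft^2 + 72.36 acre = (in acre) 72.36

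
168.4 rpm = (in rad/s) 17.63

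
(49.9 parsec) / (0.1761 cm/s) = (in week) 1.446e+15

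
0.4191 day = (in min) 603.5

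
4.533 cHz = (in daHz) 0.004533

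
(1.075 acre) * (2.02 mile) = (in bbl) 8.895e+07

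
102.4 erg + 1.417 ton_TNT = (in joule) 5.929e+09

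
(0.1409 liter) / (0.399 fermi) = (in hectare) 3.531e+07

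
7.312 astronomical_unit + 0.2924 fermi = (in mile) 6.797e+08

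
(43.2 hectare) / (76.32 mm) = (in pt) 1.605e+10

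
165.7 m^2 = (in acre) 0.04095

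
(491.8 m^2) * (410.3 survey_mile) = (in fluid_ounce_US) 1.098e+13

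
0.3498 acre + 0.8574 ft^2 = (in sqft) 1.524e+04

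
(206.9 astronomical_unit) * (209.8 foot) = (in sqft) 2.13e+16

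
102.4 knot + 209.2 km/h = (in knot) 215.4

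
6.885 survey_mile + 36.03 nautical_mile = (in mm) 7.781e+07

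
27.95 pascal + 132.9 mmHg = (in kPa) 17.75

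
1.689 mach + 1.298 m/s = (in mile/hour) 1289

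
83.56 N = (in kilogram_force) 8.521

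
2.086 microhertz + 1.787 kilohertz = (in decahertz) 178.7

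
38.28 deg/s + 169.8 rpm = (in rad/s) 18.45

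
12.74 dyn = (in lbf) 2.864e-05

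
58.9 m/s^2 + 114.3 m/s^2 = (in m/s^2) 173.2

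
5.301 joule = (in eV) 3.309e+19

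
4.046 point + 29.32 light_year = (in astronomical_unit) 1.854e+06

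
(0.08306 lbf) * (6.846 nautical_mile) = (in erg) 4.684e+10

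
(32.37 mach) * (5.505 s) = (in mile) 37.7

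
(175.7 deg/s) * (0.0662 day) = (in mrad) 1.754e+07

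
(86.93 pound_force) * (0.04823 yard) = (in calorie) 4.076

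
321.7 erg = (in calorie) 7.689e-06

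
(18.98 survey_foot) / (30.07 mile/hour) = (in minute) 0.007173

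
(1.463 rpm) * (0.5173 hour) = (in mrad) 2.853e+05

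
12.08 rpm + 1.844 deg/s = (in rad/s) 1.297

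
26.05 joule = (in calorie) 6.226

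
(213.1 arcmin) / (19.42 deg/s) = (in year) 5.799e-09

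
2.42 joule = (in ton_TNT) 5.784e-10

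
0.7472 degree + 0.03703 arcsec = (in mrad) 13.04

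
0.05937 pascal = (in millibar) 0.0005937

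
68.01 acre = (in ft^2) 2.963e+06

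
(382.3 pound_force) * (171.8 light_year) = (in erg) 2.764e+28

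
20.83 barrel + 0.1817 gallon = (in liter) 3312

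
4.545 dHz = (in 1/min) 27.27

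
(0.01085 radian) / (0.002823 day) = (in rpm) 0.0004248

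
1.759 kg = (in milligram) 1.759e+06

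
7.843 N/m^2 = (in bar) 7.843e-05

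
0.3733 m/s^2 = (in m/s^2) 0.3733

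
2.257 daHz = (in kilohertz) 0.02257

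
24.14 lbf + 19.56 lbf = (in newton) 194.4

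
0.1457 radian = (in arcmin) 500.9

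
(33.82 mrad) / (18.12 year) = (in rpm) 5.652e-10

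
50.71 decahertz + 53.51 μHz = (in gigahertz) 5.071e-07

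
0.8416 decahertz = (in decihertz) 84.16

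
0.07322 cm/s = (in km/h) 0.002636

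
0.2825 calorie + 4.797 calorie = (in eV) 1.326e+20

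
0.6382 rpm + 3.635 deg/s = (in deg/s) 7.464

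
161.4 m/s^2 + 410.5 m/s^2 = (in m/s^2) 571.9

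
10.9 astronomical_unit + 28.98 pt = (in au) 10.9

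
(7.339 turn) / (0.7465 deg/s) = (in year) 0.0001122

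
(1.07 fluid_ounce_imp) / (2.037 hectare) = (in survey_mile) 9.274e-13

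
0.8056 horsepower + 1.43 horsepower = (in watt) 1667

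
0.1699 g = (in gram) 0.1699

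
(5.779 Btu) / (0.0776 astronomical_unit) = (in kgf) 5.356e-08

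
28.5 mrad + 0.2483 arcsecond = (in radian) 0.0285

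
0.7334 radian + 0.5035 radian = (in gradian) 78.74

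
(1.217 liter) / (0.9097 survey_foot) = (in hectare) 4.389e-07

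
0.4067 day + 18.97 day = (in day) 19.38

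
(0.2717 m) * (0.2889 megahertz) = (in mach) 230.5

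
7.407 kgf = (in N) 72.64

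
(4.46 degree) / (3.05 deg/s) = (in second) 1.462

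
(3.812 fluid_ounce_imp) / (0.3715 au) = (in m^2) 1.949e-15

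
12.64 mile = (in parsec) 6.592e-13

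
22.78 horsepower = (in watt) 1.699e+04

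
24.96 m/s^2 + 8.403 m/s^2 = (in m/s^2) 33.36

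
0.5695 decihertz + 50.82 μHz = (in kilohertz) 5.7e-05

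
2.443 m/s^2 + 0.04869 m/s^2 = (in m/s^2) 2.492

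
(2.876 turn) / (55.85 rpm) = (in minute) 0.0515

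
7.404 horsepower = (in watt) 5521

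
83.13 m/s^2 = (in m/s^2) 83.13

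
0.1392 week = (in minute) 1403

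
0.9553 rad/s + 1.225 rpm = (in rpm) 10.35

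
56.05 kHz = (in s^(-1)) 5.605e+04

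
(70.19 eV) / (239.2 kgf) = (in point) 1.359e-17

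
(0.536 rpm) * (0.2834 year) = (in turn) 7.984e+04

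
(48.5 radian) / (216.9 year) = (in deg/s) 4.063e-07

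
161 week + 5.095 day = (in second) 9.781e+07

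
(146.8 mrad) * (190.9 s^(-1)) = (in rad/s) 28.02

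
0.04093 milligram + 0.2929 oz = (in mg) 8304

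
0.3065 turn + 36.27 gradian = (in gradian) 158.9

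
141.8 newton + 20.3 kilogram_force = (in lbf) 76.63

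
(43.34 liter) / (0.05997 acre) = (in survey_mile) 1.11e-07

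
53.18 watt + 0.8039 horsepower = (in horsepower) 0.8752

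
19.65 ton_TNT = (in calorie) 1.965e+10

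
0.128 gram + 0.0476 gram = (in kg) 0.0001756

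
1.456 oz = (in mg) 4.128e+04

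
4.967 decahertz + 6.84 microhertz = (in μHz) 4.967e+07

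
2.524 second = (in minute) 0.04207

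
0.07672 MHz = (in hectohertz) 767.2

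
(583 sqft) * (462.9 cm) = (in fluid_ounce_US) 8.478e+06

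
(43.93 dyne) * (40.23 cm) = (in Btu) 1.675e-07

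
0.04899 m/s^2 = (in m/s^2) 0.04899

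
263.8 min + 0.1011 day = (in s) 2.456e+04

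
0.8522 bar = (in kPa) 85.22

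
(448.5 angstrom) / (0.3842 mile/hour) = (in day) 3.022e-12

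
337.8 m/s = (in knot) 656.6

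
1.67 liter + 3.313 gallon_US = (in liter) 14.21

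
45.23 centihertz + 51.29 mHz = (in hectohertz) 0.005036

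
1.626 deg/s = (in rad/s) 0.02838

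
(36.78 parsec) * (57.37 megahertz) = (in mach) 1.912e+23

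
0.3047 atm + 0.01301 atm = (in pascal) 3.219e+04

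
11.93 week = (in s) 7.215e+06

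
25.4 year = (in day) 9271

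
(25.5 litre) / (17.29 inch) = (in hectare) 5.806e-06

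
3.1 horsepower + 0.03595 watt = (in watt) 2312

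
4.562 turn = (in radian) 28.66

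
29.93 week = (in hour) 5028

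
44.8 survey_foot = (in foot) 44.8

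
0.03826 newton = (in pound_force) 0.008601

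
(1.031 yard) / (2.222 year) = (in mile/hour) 3.01e-08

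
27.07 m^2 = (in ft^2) 291.4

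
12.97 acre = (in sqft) 5.65e+05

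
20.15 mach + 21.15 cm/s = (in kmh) 2.47e+04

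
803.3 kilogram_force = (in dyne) 7.878e+08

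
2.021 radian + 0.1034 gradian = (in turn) 0.3219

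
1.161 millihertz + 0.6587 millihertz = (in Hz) 0.00182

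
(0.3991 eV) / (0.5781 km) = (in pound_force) 2.487e-23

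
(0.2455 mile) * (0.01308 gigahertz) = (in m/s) 5.168e+09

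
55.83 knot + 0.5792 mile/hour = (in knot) 56.33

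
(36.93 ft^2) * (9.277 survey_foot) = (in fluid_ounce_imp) 3.414e+05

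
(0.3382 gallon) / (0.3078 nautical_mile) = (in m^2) 2.246e-06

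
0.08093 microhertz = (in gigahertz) 8.093e-17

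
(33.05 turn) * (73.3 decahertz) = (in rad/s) 1.522e+05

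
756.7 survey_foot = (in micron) 2.306e+08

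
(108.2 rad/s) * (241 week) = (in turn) 2.51e+09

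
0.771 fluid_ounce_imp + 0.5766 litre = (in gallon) 0.1581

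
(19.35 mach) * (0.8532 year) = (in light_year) 1.874e-05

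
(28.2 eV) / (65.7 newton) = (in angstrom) 6.877e-10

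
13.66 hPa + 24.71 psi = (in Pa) 1.717e+05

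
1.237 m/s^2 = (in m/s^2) 1.237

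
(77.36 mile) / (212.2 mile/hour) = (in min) 21.87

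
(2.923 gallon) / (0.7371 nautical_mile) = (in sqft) 8.725e-05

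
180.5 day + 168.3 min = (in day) 180.6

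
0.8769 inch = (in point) 63.14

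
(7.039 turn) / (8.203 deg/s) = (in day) 0.003575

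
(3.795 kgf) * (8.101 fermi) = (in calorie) 7.206e-14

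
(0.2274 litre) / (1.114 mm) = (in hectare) 2.041e-05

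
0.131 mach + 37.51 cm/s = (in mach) 0.1321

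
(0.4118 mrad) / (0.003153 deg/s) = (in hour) 0.002079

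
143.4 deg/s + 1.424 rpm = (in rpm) 25.32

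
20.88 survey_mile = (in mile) 20.88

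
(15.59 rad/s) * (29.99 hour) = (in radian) 1.683e+06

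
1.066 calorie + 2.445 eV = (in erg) 4.46e+07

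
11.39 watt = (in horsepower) 0.01527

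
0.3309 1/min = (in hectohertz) 5.515e-05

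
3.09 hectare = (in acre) 7.636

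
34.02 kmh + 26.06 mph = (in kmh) 75.96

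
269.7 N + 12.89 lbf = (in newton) 327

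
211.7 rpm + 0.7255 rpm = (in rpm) 212.4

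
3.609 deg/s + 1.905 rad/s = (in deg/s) 112.8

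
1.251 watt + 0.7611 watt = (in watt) 2.012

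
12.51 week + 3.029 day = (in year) 0.2482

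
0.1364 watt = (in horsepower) 0.0001829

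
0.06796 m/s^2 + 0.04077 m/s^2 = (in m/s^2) 0.1087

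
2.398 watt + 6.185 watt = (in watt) 8.583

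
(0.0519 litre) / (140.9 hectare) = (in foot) 1.208e-10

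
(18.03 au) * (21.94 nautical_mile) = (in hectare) 1.096e+13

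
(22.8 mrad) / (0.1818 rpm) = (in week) 1.98e-06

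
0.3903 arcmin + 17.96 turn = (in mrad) 1.128e+05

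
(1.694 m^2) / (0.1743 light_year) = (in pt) 2.912e-12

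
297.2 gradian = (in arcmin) 1.605e+04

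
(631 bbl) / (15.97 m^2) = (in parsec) 2.036e-16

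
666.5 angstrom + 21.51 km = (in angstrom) 2.151e+14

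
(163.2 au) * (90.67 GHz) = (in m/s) 2.214e+24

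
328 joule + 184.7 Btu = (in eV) 1.218e+24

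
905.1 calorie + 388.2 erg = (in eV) 2.364e+22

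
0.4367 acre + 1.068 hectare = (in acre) 3.076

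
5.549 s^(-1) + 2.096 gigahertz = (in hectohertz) 2.096e+07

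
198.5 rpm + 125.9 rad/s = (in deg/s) 8405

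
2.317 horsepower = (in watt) 1728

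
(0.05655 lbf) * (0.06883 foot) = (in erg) 5.277e+04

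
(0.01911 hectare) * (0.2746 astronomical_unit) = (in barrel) 4.938e+13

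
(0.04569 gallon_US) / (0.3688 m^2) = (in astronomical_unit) 3.135e-15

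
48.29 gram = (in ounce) 1.703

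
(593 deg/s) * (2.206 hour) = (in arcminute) 2.826e+08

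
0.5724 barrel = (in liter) 91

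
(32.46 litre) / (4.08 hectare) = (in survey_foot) 2.61e-06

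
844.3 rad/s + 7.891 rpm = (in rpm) 8070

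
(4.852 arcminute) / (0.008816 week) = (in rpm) 2.528e-06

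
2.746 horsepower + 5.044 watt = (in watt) 2053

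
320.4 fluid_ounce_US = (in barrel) 0.0596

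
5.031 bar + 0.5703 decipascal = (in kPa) 503.1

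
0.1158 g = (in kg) 0.0001158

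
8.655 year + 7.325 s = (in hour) 7.582e+04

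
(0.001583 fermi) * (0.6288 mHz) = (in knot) 1.935e-21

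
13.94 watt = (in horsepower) 0.01869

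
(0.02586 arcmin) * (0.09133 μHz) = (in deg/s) 3.936e-11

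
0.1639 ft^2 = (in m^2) 0.01523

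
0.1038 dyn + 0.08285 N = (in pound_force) 0.01863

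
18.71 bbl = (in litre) 2975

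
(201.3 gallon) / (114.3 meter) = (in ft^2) 0.07176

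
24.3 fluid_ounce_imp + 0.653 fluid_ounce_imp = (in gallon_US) 0.1873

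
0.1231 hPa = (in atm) 0.0001215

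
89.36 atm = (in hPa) 9.054e+04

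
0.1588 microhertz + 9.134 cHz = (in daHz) 0.009134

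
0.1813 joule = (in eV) 1.132e+18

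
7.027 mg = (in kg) 7.027e-06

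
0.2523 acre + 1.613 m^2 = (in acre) 0.2527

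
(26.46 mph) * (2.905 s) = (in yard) 37.58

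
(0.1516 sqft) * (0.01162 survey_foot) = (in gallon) 0.01318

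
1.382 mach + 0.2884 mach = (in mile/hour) 1272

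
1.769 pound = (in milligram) 8.024e+05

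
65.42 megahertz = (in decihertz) 6.542e+08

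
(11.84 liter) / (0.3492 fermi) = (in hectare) 3.391e+09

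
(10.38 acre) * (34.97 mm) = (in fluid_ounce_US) 4.967e+07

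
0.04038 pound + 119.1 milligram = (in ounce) 0.6503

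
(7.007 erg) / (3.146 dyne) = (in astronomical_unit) 1.489e-13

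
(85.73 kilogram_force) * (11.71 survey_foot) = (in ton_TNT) 7.172e-07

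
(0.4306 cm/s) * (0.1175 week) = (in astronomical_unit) 2.045e-09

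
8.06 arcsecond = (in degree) 0.002239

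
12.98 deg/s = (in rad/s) 0.2265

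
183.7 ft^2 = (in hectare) 0.001707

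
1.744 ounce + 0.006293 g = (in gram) 49.45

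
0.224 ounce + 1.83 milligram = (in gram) 6.352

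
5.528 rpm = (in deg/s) 33.17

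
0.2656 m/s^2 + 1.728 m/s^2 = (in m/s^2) 1.994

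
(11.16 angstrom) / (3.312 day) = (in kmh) 1.404e-14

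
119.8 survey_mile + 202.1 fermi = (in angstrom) 1.928e+15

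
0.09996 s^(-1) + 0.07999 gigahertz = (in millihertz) 7.999e+10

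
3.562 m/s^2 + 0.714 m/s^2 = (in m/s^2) 4.276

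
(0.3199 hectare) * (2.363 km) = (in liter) 7.559e+09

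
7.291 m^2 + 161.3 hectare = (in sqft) 1.736e+07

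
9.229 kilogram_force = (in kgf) 9.229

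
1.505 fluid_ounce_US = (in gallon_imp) 0.00979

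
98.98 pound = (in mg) 4.49e+07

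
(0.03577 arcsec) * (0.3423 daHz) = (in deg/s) 3.401e-05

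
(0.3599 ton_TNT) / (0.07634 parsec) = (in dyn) 0.06393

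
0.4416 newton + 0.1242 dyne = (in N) 0.4416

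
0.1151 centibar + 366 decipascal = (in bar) 0.001517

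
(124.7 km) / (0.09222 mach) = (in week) 0.006566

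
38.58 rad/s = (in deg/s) 2210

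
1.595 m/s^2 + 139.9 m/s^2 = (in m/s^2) 141.5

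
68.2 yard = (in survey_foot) 204.6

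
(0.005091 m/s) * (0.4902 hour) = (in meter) 8.984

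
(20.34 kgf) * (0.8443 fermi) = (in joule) 1.684e-13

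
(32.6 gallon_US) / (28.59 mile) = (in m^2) 2.682e-06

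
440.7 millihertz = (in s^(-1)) 0.4407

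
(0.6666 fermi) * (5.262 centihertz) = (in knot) 6.818e-17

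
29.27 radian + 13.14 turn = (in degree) 6407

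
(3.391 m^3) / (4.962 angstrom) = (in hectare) 6.834e+05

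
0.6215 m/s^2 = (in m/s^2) 0.6215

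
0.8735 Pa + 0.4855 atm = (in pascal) 4.919e+04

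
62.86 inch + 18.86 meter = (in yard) 22.37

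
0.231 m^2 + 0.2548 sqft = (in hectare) 2.547e-05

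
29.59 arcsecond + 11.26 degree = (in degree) 11.27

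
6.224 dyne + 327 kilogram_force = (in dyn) 3.207e+08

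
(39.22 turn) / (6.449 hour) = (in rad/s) 0.01061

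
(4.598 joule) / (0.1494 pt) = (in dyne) 8.724e+09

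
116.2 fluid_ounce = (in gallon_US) 0.9078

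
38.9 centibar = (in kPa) 38.9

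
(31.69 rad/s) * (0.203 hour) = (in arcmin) 7.961e+07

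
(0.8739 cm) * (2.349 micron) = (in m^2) 2.053e-08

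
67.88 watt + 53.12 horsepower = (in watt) 3.968e+04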